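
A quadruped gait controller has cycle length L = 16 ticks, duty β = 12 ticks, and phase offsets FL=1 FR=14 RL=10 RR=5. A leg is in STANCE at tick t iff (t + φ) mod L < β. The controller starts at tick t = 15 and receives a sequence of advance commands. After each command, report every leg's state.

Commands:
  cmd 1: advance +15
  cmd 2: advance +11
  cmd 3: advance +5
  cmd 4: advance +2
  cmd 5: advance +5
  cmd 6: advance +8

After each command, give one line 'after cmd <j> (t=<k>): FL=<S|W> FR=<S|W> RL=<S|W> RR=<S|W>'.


start t=15: FL=S FR=W RL=S RR=S
cmd 1: advance +15 → t=30, phase=(15,12,8,3) → FL=W FR=W RL=S RR=S
cmd 2: advance +11 → t=41, phase=(10,7,3,14) → FL=S FR=S RL=S RR=W
cmd 3: advance +5 → t=46, phase=(15,12,8,3) → FL=W FR=W RL=S RR=S
cmd 4: advance +2 → t=48, phase=(1,14,10,5) → FL=S FR=W RL=S RR=S
cmd 5: advance +5 → t=53, phase=(6,3,15,10) → FL=S FR=S RL=W RR=S
cmd 6: advance +8 → t=61, phase=(14,11,7,2) → FL=W FR=S RL=S RR=S

after cmd 1 (t=30): FL=W FR=W RL=S RR=S
after cmd 2 (t=41): FL=S FR=S RL=S RR=W
after cmd 3 (t=46): FL=W FR=W RL=S RR=S
after cmd 4 (t=48): FL=S FR=W RL=S RR=S
after cmd 5 (t=53): FL=S FR=S RL=W RR=S
after cmd 6 (t=61): FL=W FR=S RL=S RR=S


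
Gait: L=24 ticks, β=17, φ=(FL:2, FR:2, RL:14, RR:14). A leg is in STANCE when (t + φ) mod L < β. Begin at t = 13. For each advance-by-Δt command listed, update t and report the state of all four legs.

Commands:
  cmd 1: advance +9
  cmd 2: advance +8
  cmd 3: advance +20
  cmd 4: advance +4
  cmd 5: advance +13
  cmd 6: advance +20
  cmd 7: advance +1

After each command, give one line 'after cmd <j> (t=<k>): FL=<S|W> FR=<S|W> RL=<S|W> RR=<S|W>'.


start t=13: FL=S FR=S RL=S RR=S
cmd 1: advance +9 → t=22, phase=(0,0,12,12) → FL=S FR=S RL=S RR=S
cmd 2: advance +8 → t=30, phase=(8,8,20,20) → FL=S FR=S RL=W RR=W
cmd 3: advance +20 → t=50, phase=(4,4,16,16) → FL=S FR=S RL=S RR=S
cmd 4: advance +4 → t=54, phase=(8,8,20,20) → FL=S FR=S RL=W RR=W
cmd 5: advance +13 → t=67, phase=(21,21,9,9) → FL=W FR=W RL=S RR=S
cmd 6: advance +20 → t=87, phase=(17,17,5,5) → FL=W FR=W RL=S RR=S
cmd 7: advance +1 → t=88, phase=(18,18,6,6) → FL=W FR=W RL=S RR=S

after cmd 1 (t=22): FL=S FR=S RL=S RR=S
after cmd 2 (t=30): FL=S FR=S RL=W RR=W
after cmd 3 (t=50): FL=S FR=S RL=S RR=S
after cmd 4 (t=54): FL=S FR=S RL=W RR=W
after cmd 5 (t=67): FL=W FR=W RL=S RR=S
after cmd 6 (t=87): FL=W FR=W RL=S RR=S
after cmd 7 (t=88): FL=W FR=W RL=S RR=S


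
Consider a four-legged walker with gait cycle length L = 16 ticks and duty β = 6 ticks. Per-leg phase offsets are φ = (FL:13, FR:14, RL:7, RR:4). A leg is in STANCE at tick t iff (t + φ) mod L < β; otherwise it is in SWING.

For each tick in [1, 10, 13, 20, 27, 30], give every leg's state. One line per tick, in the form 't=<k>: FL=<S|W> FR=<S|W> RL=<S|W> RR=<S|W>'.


t=1: FL=W FR=W RL=W RR=S
t=10: FL=W FR=W RL=S RR=W
t=13: FL=W FR=W RL=S RR=S
t=20: FL=S FR=S RL=W RR=W
t=27: FL=W FR=W RL=S RR=W
t=30: FL=W FR=W RL=S RR=S

t=1: phase=(14,15,8,5) vs β=6 → FL=W FR=W RL=W RR=S
t=10: phase=(7,8,1,14) vs β=6 → FL=W FR=W RL=S RR=W
t=13: phase=(10,11,4,1) vs β=6 → FL=W FR=W RL=S RR=S
t=20: phase=(1,2,11,8) vs β=6 → FL=S FR=S RL=W RR=W
t=27: phase=(8,9,2,15) vs β=6 → FL=W FR=W RL=S RR=W
t=30: phase=(11,12,5,2) vs β=6 → FL=W FR=W RL=S RR=S


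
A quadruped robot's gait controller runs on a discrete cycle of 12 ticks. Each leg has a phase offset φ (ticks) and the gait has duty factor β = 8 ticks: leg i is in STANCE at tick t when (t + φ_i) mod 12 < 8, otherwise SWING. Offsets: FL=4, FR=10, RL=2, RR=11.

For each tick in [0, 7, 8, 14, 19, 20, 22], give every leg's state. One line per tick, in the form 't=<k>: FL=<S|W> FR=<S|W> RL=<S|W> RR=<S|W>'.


t=0: FL=S FR=W RL=S RR=W
t=7: FL=W FR=S RL=W RR=S
t=8: FL=S FR=S RL=W RR=S
t=14: FL=S FR=S RL=S RR=S
t=19: FL=W FR=S RL=W RR=S
t=20: FL=S FR=S RL=W RR=S
t=22: FL=S FR=W RL=S RR=W

t=0: phase=(4,10,2,11) vs β=8 → FL=S FR=W RL=S RR=W
t=7: phase=(11,5,9,6) vs β=8 → FL=W FR=S RL=W RR=S
t=8: phase=(0,6,10,7) vs β=8 → FL=S FR=S RL=W RR=S
t=14: phase=(6,0,4,1) vs β=8 → FL=S FR=S RL=S RR=S
t=19: phase=(11,5,9,6) vs β=8 → FL=W FR=S RL=W RR=S
t=20: phase=(0,6,10,7) vs β=8 → FL=S FR=S RL=W RR=S
t=22: phase=(2,8,0,9) vs β=8 → FL=S FR=W RL=S RR=W


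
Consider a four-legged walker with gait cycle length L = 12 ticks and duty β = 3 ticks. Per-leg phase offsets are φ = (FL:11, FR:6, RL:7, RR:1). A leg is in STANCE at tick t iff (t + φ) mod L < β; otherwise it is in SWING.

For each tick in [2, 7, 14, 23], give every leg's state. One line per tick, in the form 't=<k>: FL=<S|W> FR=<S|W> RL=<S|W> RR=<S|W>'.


t=2: FL=S FR=W RL=W RR=W
t=7: FL=W FR=S RL=S RR=W
t=14: FL=S FR=W RL=W RR=W
t=23: FL=W FR=W RL=W RR=S

t=2: phase=(1,8,9,3) vs β=3 → FL=S FR=W RL=W RR=W
t=7: phase=(6,1,2,8) vs β=3 → FL=W FR=S RL=S RR=W
t=14: phase=(1,8,9,3) vs β=3 → FL=S FR=W RL=W RR=W
t=23: phase=(10,5,6,0) vs β=3 → FL=W FR=W RL=W RR=S


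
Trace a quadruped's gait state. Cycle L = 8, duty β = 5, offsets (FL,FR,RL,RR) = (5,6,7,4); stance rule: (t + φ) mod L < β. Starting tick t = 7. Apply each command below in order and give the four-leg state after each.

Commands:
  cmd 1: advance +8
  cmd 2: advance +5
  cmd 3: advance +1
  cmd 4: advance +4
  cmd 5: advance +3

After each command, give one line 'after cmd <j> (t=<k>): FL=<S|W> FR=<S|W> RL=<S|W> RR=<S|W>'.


start t=7: FL=S FR=W RL=W RR=S
cmd 1: advance +8 → t=15, phase=(4,5,6,3) → FL=S FR=W RL=W RR=S
cmd 2: advance +5 → t=20, phase=(1,2,3,0) → FL=S FR=S RL=S RR=S
cmd 3: advance +1 → t=21, phase=(2,3,4,1) → FL=S FR=S RL=S RR=S
cmd 4: advance +4 → t=25, phase=(6,7,0,5) → FL=W FR=W RL=S RR=W
cmd 5: advance +3 → t=28, phase=(1,2,3,0) → FL=S FR=S RL=S RR=S

after cmd 1 (t=15): FL=S FR=W RL=W RR=S
after cmd 2 (t=20): FL=S FR=S RL=S RR=S
after cmd 3 (t=21): FL=S FR=S RL=S RR=S
after cmd 4 (t=25): FL=W FR=W RL=S RR=W
after cmd 5 (t=28): FL=S FR=S RL=S RR=S


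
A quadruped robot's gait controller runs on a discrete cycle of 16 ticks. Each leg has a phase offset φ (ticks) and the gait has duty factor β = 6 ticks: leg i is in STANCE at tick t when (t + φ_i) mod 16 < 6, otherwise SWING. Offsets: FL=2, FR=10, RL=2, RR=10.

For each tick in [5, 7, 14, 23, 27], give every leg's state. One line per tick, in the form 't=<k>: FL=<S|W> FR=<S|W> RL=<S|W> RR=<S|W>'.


t=5: phase=(7,15,7,15) vs β=6 → FL=W FR=W RL=W RR=W
t=7: phase=(9,1,9,1) vs β=6 → FL=W FR=S RL=W RR=S
t=14: phase=(0,8,0,8) vs β=6 → FL=S FR=W RL=S RR=W
t=23: phase=(9,1,9,1) vs β=6 → FL=W FR=S RL=W RR=S
t=27: phase=(13,5,13,5) vs β=6 → FL=W FR=S RL=W RR=S

t=5: FL=W FR=W RL=W RR=W
t=7: FL=W FR=S RL=W RR=S
t=14: FL=S FR=W RL=S RR=W
t=23: FL=W FR=S RL=W RR=S
t=27: FL=W FR=S RL=W RR=S


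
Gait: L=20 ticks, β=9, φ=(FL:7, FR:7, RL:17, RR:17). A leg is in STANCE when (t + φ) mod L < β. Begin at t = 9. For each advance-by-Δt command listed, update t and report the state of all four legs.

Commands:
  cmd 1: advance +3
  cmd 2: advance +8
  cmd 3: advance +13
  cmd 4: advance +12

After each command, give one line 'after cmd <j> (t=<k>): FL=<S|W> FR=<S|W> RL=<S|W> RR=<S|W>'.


after cmd 1 (t=12): FL=W FR=W RL=W RR=W
after cmd 2 (t=20): FL=S FR=S RL=W RR=W
after cmd 3 (t=33): FL=S FR=S RL=W RR=W
after cmd 4 (t=45): FL=W FR=W RL=S RR=S

start t=9: FL=W FR=W RL=S RR=S
cmd 1: advance +3 → t=12, phase=(19,19,9,9) → FL=W FR=W RL=W RR=W
cmd 2: advance +8 → t=20, phase=(7,7,17,17) → FL=S FR=S RL=W RR=W
cmd 3: advance +13 → t=33, phase=(0,0,10,10) → FL=S FR=S RL=W RR=W
cmd 4: advance +12 → t=45, phase=(12,12,2,2) → FL=W FR=W RL=S RR=S


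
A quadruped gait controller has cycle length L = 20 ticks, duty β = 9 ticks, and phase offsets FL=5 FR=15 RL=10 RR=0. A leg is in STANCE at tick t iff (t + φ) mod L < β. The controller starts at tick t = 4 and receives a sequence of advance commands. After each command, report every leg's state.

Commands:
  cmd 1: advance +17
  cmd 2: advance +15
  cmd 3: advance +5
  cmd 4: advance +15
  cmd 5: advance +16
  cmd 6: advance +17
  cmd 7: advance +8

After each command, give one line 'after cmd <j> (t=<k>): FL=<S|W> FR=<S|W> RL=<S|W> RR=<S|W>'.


after cmd 1 (t=21): FL=S FR=W RL=W RR=S
after cmd 2 (t=36): FL=S FR=W RL=S RR=W
after cmd 3 (t=41): FL=S FR=W RL=W RR=S
after cmd 4 (t=56): FL=S FR=W RL=S RR=W
after cmd 5 (t=72): FL=W FR=S RL=S RR=W
after cmd 6 (t=89): FL=W FR=S RL=W RR=W
after cmd 7 (t=97): FL=S FR=W RL=S RR=W

start t=4: FL=W FR=W RL=W RR=S
cmd 1: advance +17 → t=21, phase=(6,16,11,1) → FL=S FR=W RL=W RR=S
cmd 2: advance +15 → t=36, phase=(1,11,6,16) → FL=S FR=W RL=S RR=W
cmd 3: advance +5 → t=41, phase=(6,16,11,1) → FL=S FR=W RL=W RR=S
cmd 4: advance +15 → t=56, phase=(1,11,6,16) → FL=S FR=W RL=S RR=W
cmd 5: advance +16 → t=72, phase=(17,7,2,12) → FL=W FR=S RL=S RR=W
cmd 6: advance +17 → t=89, phase=(14,4,19,9) → FL=W FR=S RL=W RR=W
cmd 7: advance +8 → t=97, phase=(2,12,7,17) → FL=S FR=W RL=S RR=W


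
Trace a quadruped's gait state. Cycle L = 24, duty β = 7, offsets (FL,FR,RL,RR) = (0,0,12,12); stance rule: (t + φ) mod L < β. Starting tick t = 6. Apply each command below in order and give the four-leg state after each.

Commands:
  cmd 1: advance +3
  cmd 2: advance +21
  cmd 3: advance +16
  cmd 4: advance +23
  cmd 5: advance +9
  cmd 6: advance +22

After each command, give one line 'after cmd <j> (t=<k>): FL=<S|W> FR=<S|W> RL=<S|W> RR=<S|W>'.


after cmd 1 (t=9): FL=W FR=W RL=W RR=W
after cmd 2 (t=30): FL=S FR=S RL=W RR=W
after cmd 3 (t=46): FL=W FR=W RL=W RR=W
after cmd 4 (t=69): FL=W FR=W RL=W RR=W
after cmd 5 (t=78): FL=S FR=S RL=W RR=W
after cmd 6 (t=100): FL=S FR=S RL=W RR=W

start t=6: FL=S FR=S RL=W RR=W
cmd 1: advance +3 → t=9, phase=(9,9,21,21) → FL=W FR=W RL=W RR=W
cmd 2: advance +21 → t=30, phase=(6,6,18,18) → FL=S FR=S RL=W RR=W
cmd 3: advance +16 → t=46, phase=(22,22,10,10) → FL=W FR=W RL=W RR=W
cmd 4: advance +23 → t=69, phase=(21,21,9,9) → FL=W FR=W RL=W RR=W
cmd 5: advance +9 → t=78, phase=(6,6,18,18) → FL=S FR=S RL=W RR=W
cmd 6: advance +22 → t=100, phase=(4,4,16,16) → FL=S FR=S RL=W RR=W


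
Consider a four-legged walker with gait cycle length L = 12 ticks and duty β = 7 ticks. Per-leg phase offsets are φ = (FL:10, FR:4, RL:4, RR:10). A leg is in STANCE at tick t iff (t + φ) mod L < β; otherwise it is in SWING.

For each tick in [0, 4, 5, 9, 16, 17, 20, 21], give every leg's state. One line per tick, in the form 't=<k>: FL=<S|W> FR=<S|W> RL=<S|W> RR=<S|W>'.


t=0: phase=(10,4,4,10) vs β=7 → FL=W FR=S RL=S RR=W
t=4: phase=(2,8,8,2) vs β=7 → FL=S FR=W RL=W RR=S
t=5: phase=(3,9,9,3) vs β=7 → FL=S FR=W RL=W RR=S
t=9: phase=(7,1,1,7) vs β=7 → FL=W FR=S RL=S RR=W
t=16: phase=(2,8,8,2) vs β=7 → FL=S FR=W RL=W RR=S
t=17: phase=(3,9,9,3) vs β=7 → FL=S FR=W RL=W RR=S
t=20: phase=(6,0,0,6) vs β=7 → FL=S FR=S RL=S RR=S
t=21: phase=(7,1,1,7) vs β=7 → FL=W FR=S RL=S RR=W

t=0: FL=W FR=S RL=S RR=W
t=4: FL=S FR=W RL=W RR=S
t=5: FL=S FR=W RL=W RR=S
t=9: FL=W FR=S RL=S RR=W
t=16: FL=S FR=W RL=W RR=S
t=17: FL=S FR=W RL=W RR=S
t=20: FL=S FR=S RL=S RR=S
t=21: FL=W FR=S RL=S RR=W


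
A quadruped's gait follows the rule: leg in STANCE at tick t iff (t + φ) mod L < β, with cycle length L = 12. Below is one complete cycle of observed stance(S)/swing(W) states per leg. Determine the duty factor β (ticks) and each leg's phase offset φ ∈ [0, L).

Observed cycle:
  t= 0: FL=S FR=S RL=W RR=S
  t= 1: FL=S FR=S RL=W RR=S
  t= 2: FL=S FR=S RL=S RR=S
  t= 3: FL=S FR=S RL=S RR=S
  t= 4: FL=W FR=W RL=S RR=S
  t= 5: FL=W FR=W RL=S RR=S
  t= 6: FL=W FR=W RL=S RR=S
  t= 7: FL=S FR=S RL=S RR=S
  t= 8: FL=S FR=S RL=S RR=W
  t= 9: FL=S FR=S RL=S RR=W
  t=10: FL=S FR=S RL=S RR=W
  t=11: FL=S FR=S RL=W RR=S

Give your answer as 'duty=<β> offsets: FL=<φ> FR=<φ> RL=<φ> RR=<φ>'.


duty=9 offsets: FL=5 FR=5 RL=10 RR=1

duty β = stance ticks per leg = 9
FL: stance ticks = 9; W→S at t=7 → φ=5
FR: stance ticks = 9; W→S at t=7 → φ=5
RL: stance ticks = 9; W→S at t=2 → φ=10
RR: stance ticks = 9; W→S at t=11 → φ=1


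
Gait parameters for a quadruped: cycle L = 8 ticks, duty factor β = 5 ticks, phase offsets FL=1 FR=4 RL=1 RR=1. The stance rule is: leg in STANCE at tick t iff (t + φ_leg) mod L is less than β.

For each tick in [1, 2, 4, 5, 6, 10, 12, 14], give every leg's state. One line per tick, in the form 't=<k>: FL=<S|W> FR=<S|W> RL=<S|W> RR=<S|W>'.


t=1: phase=(2,5,2,2) vs β=5 → FL=S FR=W RL=S RR=S
t=2: phase=(3,6,3,3) vs β=5 → FL=S FR=W RL=S RR=S
t=4: phase=(5,0,5,5) vs β=5 → FL=W FR=S RL=W RR=W
t=5: phase=(6,1,6,6) vs β=5 → FL=W FR=S RL=W RR=W
t=6: phase=(7,2,7,7) vs β=5 → FL=W FR=S RL=W RR=W
t=10: phase=(3,6,3,3) vs β=5 → FL=S FR=W RL=S RR=S
t=12: phase=(5,0,5,5) vs β=5 → FL=W FR=S RL=W RR=W
t=14: phase=(7,2,7,7) vs β=5 → FL=W FR=S RL=W RR=W

t=1: FL=S FR=W RL=S RR=S
t=2: FL=S FR=W RL=S RR=S
t=4: FL=W FR=S RL=W RR=W
t=5: FL=W FR=S RL=W RR=W
t=6: FL=W FR=S RL=W RR=W
t=10: FL=S FR=W RL=S RR=S
t=12: FL=W FR=S RL=W RR=W
t=14: FL=W FR=S RL=W RR=W


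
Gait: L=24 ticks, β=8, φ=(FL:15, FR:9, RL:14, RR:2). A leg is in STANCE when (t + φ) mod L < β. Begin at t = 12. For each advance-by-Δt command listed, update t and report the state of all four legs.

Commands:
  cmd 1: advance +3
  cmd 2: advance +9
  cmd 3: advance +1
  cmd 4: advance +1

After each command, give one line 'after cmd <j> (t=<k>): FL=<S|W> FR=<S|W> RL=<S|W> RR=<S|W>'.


after cmd 1 (t=15): FL=S FR=S RL=S RR=W
after cmd 2 (t=24): FL=W FR=W RL=W RR=S
after cmd 3 (t=25): FL=W FR=W RL=W RR=S
after cmd 4 (t=26): FL=W FR=W RL=W RR=S

start t=12: FL=S FR=W RL=S RR=W
cmd 1: advance +3 → t=15, phase=(6,0,5,17) → FL=S FR=S RL=S RR=W
cmd 2: advance +9 → t=24, phase=(15,9,14,2) → FL=W FR=W RL=W RR=S
cmd 3: advance +1 → t=25, phase=(16,10,15,3) → FL=W FR=W RL=W RR=S
cmd 4: advance +1 → t=26, phase=(17,11,16,4) → FL=W FR=W RL=W RR=S


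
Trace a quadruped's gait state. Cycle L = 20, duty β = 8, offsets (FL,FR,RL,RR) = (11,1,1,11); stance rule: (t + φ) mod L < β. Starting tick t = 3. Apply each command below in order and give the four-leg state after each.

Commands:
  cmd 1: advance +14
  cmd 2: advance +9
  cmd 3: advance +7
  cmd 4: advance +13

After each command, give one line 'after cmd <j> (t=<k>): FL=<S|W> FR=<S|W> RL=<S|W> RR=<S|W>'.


start t=3: FL=W FR=S RL=S RR=W
cmd 1: advance +14 → t=17, phase=(8,18,18,8) → FL=W FR=W RL=W RR=W
cmd 2: advance +9 → t=26, phase=(17,7,7,17) → FL=W FR=S RL=S RR=W
cmd 3: advance +7 → t=33, phase=(4,14,14,4) → FL=S FR=W RL=W RR=S
cmd 4: advance +13 → t=46, phase=(17,7,7,17) → FL=W FR=S RL=S RR=W

after cmd 1 (t=17): FL=W FR=W RL=W RR=W
after cmd 2 (t=26): FL=W FR=S RL=S RR=W
after cmd 3 (t=33): FL=S FR=W RL=W RR=S
after cmd 4 (t=46): FL=W FR=S RL=S RR=W


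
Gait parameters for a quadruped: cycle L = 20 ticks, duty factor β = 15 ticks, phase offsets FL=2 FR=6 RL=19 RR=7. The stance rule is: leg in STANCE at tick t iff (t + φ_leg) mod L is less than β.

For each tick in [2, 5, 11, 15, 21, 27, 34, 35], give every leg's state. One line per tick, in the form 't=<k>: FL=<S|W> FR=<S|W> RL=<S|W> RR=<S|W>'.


t=2: FL=S FR=S RL=S RR=S
t=5: FL=S FR=S RL=S RR=S
t=11: FL=S FR=W RL=S RR=W
t=15: FL=W FR=S RL=S RR=S
t=21: FL=S FR=S RL=S RR=S
t=27: FL=S FR=S RL=S RR=S
t=34: FL=W FR=S RL=S RR=S
t=35: FL=W FR=S RL=S RR=S

t=2: phase=(4,8,1,9) vs β=15 → FL=S FR=S RL=S RR=S
t=5: phase=(7,11,4,12) vs β=15 → FL=S FR=S RL=S RR=S
t=11: phase=(13,17,10,18) vs β=15 → FL=S FR=W RL=S RR=W
t=15: phase=(17,1,14,2) vs β=15 → FL=W FR=S RL=S RR=S
t=21: phase=(3,7,0,8) vs β=15 → FL=S FR=S RL=S RR=S
t=27: phase=(9,13,6,14) vs β=15 → FL=S FR=S RL=S RR=S
t=34: phase=(16,0,13,1) vs β=15 → FL=W FR=S RL=S RR=S
t=35: phase=(17,1,14,2) vs β=15 → FL=W FR=S RL=S RR=S


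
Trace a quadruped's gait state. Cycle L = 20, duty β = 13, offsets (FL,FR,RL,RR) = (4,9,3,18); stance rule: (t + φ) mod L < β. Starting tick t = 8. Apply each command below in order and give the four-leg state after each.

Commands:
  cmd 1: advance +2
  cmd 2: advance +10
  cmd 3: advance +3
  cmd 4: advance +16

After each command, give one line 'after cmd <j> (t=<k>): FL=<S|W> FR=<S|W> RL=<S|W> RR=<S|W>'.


after cmd 1 (t=10): FL=W FR=W RL=W RR=S
after cmd 2 (t=20): FL=S FR=S RL=S RR=W
after cmd 3 (t=23): FL=S FR=S RL=S RR=S
after cmd 4 (t=39): FL=S FR=S RL=S RR=W

start t=8: FL=S FR=W RL=S RR=S
cmd 1: advance +2 → t=10, phase=(14,19,13,8) → FL=W FR=W RL=W RR=S
cmd 2: advance +10 → t=20, phase=(4,9,3,18) → FL=S FR=S RL=S RR=W
cmd 3: advance +3 → t=23, phase=(7,12,6,1) → FL=S FR=S RL=S RR=S
cmd 4: advance +16 → t=39, phase=(3,8,2,17) → FL=S FR=S RL=S RR=W


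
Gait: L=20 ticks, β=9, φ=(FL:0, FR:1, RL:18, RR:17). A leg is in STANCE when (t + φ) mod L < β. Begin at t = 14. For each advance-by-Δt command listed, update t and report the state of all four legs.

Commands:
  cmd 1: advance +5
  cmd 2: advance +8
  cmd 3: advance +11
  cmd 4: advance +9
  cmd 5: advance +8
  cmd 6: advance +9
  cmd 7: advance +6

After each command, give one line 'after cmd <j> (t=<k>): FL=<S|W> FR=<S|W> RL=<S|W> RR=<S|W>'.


start t=14: FL=W FR=W RL=W RR=W
cmd 1: advance +5 → t=19, phase=(19,0,17,16) → FL=W FR=S RL=W RR=W
cmd 2: advance +8 → t=27, phase=(7,8,5,4) → FL=S FR=S RL=S RR=S
cmd 3: advance +11 → t=38, phase=(18,19,16,15) → FL=W FR=W RL=W RR=W
cmd 4: advance +9 → t=47, phase=(7,8,5,4) → FL=S FR=S RL=S RR=S
cmd 5: advance +8 → t=55, phase=(15,16,13,12) → FL=W FR=W RL=W RR=W
cmd 6: advance +9 → t=64, phase=(4,5,2,1) → FL=S FR=S RL=S RR=S
cmd 7: advance +6 → t=70, phase=(10,11,8,7) → FL=W FR=W RL=S RR=S

after cmd 1 (t=19): FL=W FR=S RL=W RR=W
after cmd 2 (t=27): FL=S FR=S RL=S RR=S
after cmd 3 (t=38): FL=W FR=W RL=W RR=W
after cmd 4 (t=47): FL=S FR=S RL=S RR=S
after cmd 5 (t=55): FL=W FR=W RL=W RR=W
after cmd 6 (t=64): FL=S FR=S RL=S RR=S
after cmd 7 (t=70): FL=W FR=W RL=S RR=S


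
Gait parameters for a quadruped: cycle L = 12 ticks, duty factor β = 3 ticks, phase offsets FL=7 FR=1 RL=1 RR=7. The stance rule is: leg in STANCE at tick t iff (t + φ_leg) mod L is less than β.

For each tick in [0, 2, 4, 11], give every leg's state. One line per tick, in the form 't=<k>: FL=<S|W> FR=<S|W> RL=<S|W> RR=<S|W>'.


t=0: phase=(7,1,1,7) vs β=3 → FL=W FR=S RL=S RR=W
t=2: phase=(9,3,3,9) vs β=3 → FL=W FR=W RL=W RR=W
t=4: phase=(11,5,5,11) vs β=3 → FL=W FR=W RL=W RR=W
t=11: phase=(6,0,0,6) vs β=3 → FL=W FR=S RL=S RR=W

t=0: FL=W FR=S RL=S RR=W
t=2: FL=W FR=W RL=W RR=W
t=4: FL=W FR=W RL=W RR=W
t=11: FL=W FR=S RL=S RR=W


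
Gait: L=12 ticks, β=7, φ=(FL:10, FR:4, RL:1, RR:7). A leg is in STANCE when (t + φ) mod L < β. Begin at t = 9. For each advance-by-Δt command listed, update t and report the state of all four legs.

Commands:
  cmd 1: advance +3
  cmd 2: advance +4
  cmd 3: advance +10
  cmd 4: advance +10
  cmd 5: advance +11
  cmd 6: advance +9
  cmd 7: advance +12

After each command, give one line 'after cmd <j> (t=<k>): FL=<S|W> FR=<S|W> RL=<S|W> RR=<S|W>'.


after cmd 1 (t=12): FL=W FR=S RL=S RR=W
after cmd 2 (t=16): FL=S FR=W RL=S RR=W
after cmd 3 (t=26): FL=S FR=S RL=S RR=W
after cmd 4 (t=36): FL=W FR=S RL=S RR=W
after cmd 5 (t=47): FL=W FR=S RL=S RR=S
after cmd 6 (t=56): FL=S FR=S RL=W RR=S
after cmd 7 (t=68): FL=S FR=S RL=W RR=S

start t=9: FL=W FR=S RL=W RR=S
cmd 1: advance +3 → t=12, phase=(10,4,1,7) → FL=W FR=S RL=S RR=W
cmd 2: advance +4 → t=16, phase=(2,8,5,11) → FL=S FR=W RL=S RR=W
cmd 3: advance +10 → t=26, phase=(0,6,3,9) → FL=S FR=S RL=S RR=W
cmd 4: advance +10 → t=36, phase=(10,4,1,7) → FL=W FR=S RL=S RR=W
cmd 5: advance +11 → t=47, phase=(9,3,0,6) → FL=W FR=S RL=S RR=S
cmd 6: advance +9 → t=56, phase=(6,0,9,3) → FL=S FR=S RL=W RR=S
cmd 7: advance +12 → t=68, phase=(6,0,9,3) → FL=S FR=S RL=W RR=S


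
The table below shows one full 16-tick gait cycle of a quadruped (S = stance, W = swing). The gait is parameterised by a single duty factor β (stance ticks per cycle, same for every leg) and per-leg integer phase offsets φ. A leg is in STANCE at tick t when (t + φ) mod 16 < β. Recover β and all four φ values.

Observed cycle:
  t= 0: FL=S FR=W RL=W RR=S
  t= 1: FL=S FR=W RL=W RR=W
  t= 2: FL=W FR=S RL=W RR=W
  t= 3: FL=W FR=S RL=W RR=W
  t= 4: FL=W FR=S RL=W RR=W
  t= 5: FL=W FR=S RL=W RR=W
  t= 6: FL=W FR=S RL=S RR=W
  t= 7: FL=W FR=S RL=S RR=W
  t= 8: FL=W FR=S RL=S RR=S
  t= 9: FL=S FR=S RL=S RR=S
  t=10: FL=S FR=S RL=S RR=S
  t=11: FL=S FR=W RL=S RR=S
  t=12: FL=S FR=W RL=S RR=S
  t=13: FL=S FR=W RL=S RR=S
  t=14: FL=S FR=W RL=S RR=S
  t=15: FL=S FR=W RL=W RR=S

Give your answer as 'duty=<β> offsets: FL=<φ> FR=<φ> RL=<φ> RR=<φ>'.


duty β = stance ticks per leg = 9
FL: stance ticks = 9; W→S at t=9 → φ=7
FR: stance ticks = 9; W→S at t=2 → φ=14
RL: stance ticks = 9; W→S at t=6 → φ=10
RR: stance ticks = 9; W→S at t=8 → φ=8

duty=9 offsets: FL=7 FR=14 RL=10 RR=8


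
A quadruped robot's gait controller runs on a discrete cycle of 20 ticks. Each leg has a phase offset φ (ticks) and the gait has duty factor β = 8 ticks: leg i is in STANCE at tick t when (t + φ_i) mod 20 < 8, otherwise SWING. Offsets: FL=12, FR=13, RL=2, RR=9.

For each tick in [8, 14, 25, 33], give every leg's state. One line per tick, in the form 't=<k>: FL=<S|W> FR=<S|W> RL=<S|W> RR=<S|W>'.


t=8: FL=S FR=S RL=W RR=W
t=14: FL=S FR=S RL=W RR=S
t=25: FL=W FR=W RL=S RR=W
t=33: FL=S FR=S RL=W RR=S

t=8: phase=(0,1,10,17) vs β=8 → FL=S FR=S RL=W RR=W
t=14: phase=(6,7,16,3) vs β=8 → FL=S FR=S RL=W RR=S
t=25: phase=(17,18,7,14) vs β=8 → FL=W FR=W RL=S RR=W
t=33: phase=(5,6,15,2) vs β=8 → FL=S FR=S RL=W RR=S


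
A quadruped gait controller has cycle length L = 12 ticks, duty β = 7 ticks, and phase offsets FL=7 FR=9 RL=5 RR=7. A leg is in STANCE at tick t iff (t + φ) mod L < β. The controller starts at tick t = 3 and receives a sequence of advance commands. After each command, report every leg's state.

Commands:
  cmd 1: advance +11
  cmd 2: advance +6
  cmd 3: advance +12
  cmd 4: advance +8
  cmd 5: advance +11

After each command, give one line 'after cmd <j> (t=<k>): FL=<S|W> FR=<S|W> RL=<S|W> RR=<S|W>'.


start t=3: FL=W FR=S RL=W RR=W
cmd 1: advance +11 → t=14, phase=(9,11,7,9) → FL=W FR=W RL=W RR=W
cmd 2: advance +6 → t=20, phase=(3,5,1,3) → FL=S FR=S RL=S RR=S
cmd 3: advance +12 → t=32, phase=(3,5,1,3) → FL=S FR=S RL=S RR=S
cmd 4: advance +8 → t=40, phase=(11,1,9,11) → FL=W FR=S RL=W RR=W
cmd 5: advance +11 → t=51, phase=(10,0,8,10) → FL=W FR=S RL=W RR=W

after cmd 1 (t=14): FL=W FR=W RL=W RR=W
after cmd 2 (t=20): FL=S FR=S RL=S RR=S
after cmd 3 (t=32): FL=S FR=S RL=S RR=S
after cmd 4 (t=40): FL=W FR=S RL=W RR=W
after cmd 5 (t=51): FL=W FR=S RL=W RR=W


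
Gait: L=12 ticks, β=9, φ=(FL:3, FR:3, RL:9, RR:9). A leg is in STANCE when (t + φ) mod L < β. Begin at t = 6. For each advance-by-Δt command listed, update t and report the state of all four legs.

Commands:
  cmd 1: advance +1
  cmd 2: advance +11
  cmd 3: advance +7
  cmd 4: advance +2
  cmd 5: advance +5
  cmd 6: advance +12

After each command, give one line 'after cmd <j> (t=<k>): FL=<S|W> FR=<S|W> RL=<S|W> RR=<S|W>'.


after cmd 1 (t=7): FL=W FR=W RL=S RR=S
after cmd 2 (t=18): FL=W FR=W RL=S RR=S
after cmd 3 (t=25): FL=S FR=S RL=W RR=W
after cmd 4 (t=27): FL=S FR=S RL=S RR=S
after cmd 5 (t=32): FL=W FR=W RL=S RR=S
after cmd 6 (t=44): FL=W FR=W RL=S RR=S

start t=6: FL=W FR=W RL=S RR=S
cmd 1: advance +1 → t=7, phase=(10,10,4,4) → FL=W FR=W RL=S RR=S
cmd 2: advance +11 → t=18, phase=(9,9,3,3) → FL=W FR=W RL=S RR=S
cmd 3: advance +7 → t=25, phase=(4,4,10,10) → FL=S FR=S RL=W RR=W
cmd 4: advance +2 → t=27, phase=(6,6,0,0) → FL=S FR=S RL=S RR=S
cmd 5: advance +5 → t=32, phase=(11,11,5,5) → FL=W FR=W RL=S RR=S
cmd 6: advance +12 → t=44, phase=(11,11,5,5) → FL=W FR=W RL=S RR=S


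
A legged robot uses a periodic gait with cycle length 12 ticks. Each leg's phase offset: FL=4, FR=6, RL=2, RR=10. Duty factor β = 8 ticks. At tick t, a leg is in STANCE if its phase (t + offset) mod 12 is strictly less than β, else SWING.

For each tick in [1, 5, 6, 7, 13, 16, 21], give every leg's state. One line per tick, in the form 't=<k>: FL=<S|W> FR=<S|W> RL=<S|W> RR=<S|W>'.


t=1: phase=(5,7,3,11) vs β=8 → FL=S FR=S RL=S RR=W
t=5: phase=(9,11,7,3) vs β=8 → FL=W FR=W RL=S RR=S
t=6: phase=(10,0,8,4) vs β=8 → FL=W FR=S RL=W RR=S
t=7: phase=(11,1,9,5) vs β=8 → FL=W FR=S RL=W RR=S
t=13: phase=(5,7,3,11) vs β=8 → FL=S FR=S RL=S RR=W
t=16: phase=(8,10,6,2) vs β=8 → FL=W FR=W RL=S RR=S
t=21: phase=(1,3,11,7) vs β=8 → FL=S FR=S RL=W RR=S

t=1: FL=S FR=S RL=S RR=W
t=5: FL=W FR=W RL=S RR=S
t=6: FL=W FR=S RL=W RR=S
t=7: FL=W FR=S RL=W RR=S
t=13: FL=S FR=S RL=S RR=W
t=16: FL=W FR=W RL=S RR=S
t=21: FL=S FR=S RL=W RR=S


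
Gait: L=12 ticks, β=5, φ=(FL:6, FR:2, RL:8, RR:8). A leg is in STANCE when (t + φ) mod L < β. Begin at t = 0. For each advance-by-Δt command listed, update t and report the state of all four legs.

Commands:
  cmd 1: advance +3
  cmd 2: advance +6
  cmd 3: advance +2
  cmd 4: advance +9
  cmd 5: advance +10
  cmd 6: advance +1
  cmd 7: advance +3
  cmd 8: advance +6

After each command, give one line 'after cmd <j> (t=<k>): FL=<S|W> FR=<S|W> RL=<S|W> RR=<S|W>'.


start t=0: FL=W FR=S RL=W RR=W
cmd 1: advance +3 → t=3, phase=(9,5,11,11) → FL=W FR=W RL=W RR=W
cmd 2: advance +6 → t=9, phase=(3,11,5,5) → FL=S FR=W RL=W RR=W
cmd 3: advance +2 → t=11, phase=(5,1,7,7) → FL=W FR=S RL=W RR=W
cmd 4: advance +9 → t=20, phase=(2,10,4,4) → FL=S FR=W RL=S RR=S
cmd 5: advance +10 → t=30, phase=(0,8,2,2) → FL=S FR=W RL=S RR=S
cmd 6: advance +1 → t=31, phase=(1,9,3,3) → FL=S FR=W RL=S RR=S
cmd 7: advance +3 → t=34, phase=(4,0,6,6) → FL=S FR=S RL=W RR=W
cmd 8: advance +6 → t=40, phase=(10,6,0,0) → FL=W FR=W RL=S RR=S

after cmd 1 (t=3): FL=W FR=W RL=W RR=W
after cmd 2 (t=9): FL=S FR=W RL=W RR=W
after cmd 3 (t=11): FL=W FR=S RL=W RR=W
after cmd 4 (t=20): FL=S FR=W RL=S RR=S
after cmd 5 (t=30): FL=S FR=W RL=S RR=S
after cmd 6 (t=31): FL=S FR=W RL=S RR=S
after cmd 7 (t=34): FL=S FR=S RL=W RR=W
after cmd 8 (t=40): FL=W FR=W RL=S RR=S


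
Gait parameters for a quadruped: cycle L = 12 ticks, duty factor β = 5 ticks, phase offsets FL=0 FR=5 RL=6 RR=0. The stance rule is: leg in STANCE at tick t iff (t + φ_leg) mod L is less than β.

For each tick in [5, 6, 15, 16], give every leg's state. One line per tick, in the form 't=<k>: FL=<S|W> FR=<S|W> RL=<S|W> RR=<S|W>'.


t=5: FL=W FR=W RL=W RR=W
t=6: FL=W FR=W RL=S RR=W
t=15: FL=S FR=W RL=W RR=S
t=16: FL=S FR=W RL=W RR=S

t=5: phase=(5,10,11,5) vs β=5 → FL=W FR=W RL=W RR=W
t=6: phase=(6,11,0,6) vs β=5 → FL=W FR=W RL=S RR=W
t=15: phase=(3,8,9,3) vs β=5 → FL=S FR=W RL=W RR=S
t=16: phase=(4,9,10,4) vs β=5 → FL=S FR=W RL=W RR=S


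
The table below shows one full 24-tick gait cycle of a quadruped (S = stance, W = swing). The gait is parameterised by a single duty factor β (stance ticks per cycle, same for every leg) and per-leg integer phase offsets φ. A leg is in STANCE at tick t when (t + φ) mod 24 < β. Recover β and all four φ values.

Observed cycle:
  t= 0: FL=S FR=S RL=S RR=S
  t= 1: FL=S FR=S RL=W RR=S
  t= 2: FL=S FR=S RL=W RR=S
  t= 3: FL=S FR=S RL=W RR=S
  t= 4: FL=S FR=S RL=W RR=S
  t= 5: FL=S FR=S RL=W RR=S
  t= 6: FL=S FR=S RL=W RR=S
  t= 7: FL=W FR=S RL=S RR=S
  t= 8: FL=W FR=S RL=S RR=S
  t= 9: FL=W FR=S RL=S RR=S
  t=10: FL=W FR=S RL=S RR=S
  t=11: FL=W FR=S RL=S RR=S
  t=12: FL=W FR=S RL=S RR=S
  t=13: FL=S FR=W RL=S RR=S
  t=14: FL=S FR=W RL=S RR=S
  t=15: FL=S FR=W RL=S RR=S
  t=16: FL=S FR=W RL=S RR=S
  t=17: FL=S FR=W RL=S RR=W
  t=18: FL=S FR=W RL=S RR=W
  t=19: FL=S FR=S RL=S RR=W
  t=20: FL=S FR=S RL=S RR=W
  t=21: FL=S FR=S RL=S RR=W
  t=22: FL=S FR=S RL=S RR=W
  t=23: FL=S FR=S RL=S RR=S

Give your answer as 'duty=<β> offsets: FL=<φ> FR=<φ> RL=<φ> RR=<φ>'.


duty β = stance ticks per leg = 18
FL: stance ticks = 18; W→S at t=13 → φ=11
FR: stance ticks = 18; W→S at t=19 → φ=5
RL: stance ticks = 18; W→S at t=7 → φ=17
RR: stance ticks = 18; W→S at t=23 → φ=1

duty=18 offsets: FL=11 FR=5 RL=17 RR=1


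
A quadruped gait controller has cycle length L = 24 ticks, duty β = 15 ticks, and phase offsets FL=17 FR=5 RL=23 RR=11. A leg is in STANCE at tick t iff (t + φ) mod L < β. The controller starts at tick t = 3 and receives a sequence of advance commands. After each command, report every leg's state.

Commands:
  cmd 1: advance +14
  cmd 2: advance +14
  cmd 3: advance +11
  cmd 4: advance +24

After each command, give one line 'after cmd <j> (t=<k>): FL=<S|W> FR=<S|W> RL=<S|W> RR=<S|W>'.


after cmd 1 (t=17): FL=S FR=W RL=W RR=S
after cmd 2 (t=31): FL=S FR=S RL=S RR=W
after cmd 3 (t=42): FL=S FR=W RL=W RR=S
after cmd 4 (t=66): FL=S FR=W RL=W RR=S

start t=3: FL=W FR=S RL=S RR=S
cmd 1: advance +14 → t=17, phase=(10,22,16,4) → FL=S FR=W RL=W RR=S
cmd 2: advance +14 → t=31, phase=(0,12,6,18) → FL=S FR=S RL=S RR=W
cmd 3: advance +11 → t=42, phase=(11,23,17,5) → FL=S FR=W RL=W RR=S
cmd 4: advance +24 → t=66, phase=(11,23,17,5) → FL=S FR=W RL=W RR=S


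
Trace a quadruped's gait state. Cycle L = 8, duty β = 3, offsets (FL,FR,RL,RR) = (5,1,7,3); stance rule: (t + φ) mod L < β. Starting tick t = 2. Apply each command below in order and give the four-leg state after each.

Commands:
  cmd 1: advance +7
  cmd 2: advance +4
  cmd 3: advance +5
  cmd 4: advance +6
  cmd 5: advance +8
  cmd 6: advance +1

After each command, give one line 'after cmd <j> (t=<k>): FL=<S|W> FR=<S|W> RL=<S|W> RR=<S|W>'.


after cmd 1 (t=9): FL=W FR=S RL=S RR=W
after cmd 2 (t=13): FL=S FR=W RL=W RR=S
after cmd 3 (t=18): FL=W FR=W RL=S RR=W
after cmd 4 (t=24): FL=W FR=S RL=W RR=W
after cmd 5 (t=32): FL=W FR=S RL=W RR=W
after cmd 6 (t=33): FL=W FR=S RL=S RR=W

start t=2: FL=W FR=W RL=S RR=W
cmd 1: advance +7 → t=9, phase=(6,2,0,4) → FL=W FR=S RL=S RR=W
cmd 2: advance +4 → t=13, phase=(2,6,4,0) → FL=S FR=W RL=W RR=S
cmd 3: advance +5 → t=18, phase=(7,3,1,5) → FL=W FR=W RL=S RR=W
cmd 4: advance +6 → t=24, phase=(5,1,7,3) → FL=W FR=S RL=W RR=W
cmd 5: advance +8 → t=32, phase=(5,1,7,3) → FL=W FR=S RL=W RR=W
cmd 6: advance +1 → t=33, phase=(6,2,0,4) → FL=W FR=S RL=S RR=W


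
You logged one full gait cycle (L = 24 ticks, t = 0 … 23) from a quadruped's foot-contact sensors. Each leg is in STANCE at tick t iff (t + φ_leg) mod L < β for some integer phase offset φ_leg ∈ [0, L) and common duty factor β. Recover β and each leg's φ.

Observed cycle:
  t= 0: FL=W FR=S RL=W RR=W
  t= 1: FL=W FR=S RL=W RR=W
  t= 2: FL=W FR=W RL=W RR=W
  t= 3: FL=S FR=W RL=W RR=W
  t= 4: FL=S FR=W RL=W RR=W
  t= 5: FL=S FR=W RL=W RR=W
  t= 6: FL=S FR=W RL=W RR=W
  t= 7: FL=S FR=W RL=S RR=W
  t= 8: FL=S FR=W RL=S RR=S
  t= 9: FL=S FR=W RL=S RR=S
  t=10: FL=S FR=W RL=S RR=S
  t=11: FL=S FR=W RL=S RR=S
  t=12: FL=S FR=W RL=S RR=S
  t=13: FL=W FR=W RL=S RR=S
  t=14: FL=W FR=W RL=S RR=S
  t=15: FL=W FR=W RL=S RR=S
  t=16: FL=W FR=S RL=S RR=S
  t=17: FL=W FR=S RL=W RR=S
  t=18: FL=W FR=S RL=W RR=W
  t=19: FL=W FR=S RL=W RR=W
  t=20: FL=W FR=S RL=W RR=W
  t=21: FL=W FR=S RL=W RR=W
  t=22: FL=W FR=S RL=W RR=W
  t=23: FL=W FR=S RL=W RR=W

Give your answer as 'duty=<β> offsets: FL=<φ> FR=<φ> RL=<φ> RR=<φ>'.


duty β = stance ticks per leg = 10
FL: stance ticks = 10; W→S at t=3 → φ=21
FR: stance ticks = 10; W→S at t=16 → φ=8
RL: stance ticks = 10; W→S at t=7 → φ=17
RR: stance ticks = 10; W→S at t=8 → φ=16

duty=10 offsets: FL=21 FR=8 RL=17 RR=16


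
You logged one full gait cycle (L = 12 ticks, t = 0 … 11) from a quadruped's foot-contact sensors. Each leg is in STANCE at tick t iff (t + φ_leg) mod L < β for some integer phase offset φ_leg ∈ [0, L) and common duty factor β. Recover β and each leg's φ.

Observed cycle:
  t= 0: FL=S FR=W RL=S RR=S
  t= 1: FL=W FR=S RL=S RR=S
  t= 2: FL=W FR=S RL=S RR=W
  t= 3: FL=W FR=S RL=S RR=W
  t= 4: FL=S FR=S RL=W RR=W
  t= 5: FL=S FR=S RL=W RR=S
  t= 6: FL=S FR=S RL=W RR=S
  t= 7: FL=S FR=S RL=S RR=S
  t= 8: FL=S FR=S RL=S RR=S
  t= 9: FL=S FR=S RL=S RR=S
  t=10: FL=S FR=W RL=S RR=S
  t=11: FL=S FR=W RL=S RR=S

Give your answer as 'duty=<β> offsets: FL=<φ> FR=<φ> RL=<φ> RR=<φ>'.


duty=9 offsets: FL=8 FR=11 RL=5 RR=7

duty β = stance ticks per leg = 9
FL: stance ticks = 9; W→S at t=4 → φ=8
FR: stance ticks = 9; W→S at t=1 → φ=11
RL: stance ticks = 9; W→S at t=7 → φ=5
RR: stance ticks = 9; W→S at t=5 → φ=7


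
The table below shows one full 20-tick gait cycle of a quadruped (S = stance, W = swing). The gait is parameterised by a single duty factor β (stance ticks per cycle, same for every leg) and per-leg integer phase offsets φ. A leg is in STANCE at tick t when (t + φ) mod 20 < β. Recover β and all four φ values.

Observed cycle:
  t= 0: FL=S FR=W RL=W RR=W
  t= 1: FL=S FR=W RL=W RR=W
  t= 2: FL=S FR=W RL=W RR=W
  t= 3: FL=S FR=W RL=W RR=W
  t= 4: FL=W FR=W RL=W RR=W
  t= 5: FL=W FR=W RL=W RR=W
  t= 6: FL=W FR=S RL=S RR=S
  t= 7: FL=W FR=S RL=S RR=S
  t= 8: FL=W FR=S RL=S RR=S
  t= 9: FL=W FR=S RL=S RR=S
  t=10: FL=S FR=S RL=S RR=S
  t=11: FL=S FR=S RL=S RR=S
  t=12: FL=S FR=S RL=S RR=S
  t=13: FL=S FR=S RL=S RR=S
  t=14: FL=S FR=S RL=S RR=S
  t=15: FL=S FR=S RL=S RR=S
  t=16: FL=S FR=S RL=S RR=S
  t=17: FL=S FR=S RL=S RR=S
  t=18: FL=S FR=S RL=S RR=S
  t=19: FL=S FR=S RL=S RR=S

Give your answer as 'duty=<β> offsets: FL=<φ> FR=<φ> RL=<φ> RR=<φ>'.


duty=14 offsets: FL=10 FR=14 RL=14 RR=14

duty β = stance ticks per leg = 14
FL: stance ticks = 14; W→S at t=10 → φ=10
FR: stance ticks = 14; W→S at t=6 → φ=14
RL: stance ticks = 14; W→S at t=6 → φ=14
RR: stance ticks = 14; W→S at t=6 → φ=14


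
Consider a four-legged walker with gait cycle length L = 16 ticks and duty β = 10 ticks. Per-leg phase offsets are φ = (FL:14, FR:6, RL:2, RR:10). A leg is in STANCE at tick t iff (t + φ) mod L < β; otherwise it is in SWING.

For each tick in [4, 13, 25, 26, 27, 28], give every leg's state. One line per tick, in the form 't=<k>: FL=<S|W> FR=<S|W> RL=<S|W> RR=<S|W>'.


t=4: phase=(2,10,6,14) vs β=10 → FL=S FR=W RL=S RR=W
t=13: phase=(11,3,15,7) vs β=10 → FL=W FR=S RL=W RR=S
t=25: phase=(7,15,11,3) vs β=10 → FL=S FR=W RL=W RR=S
t=26: phase=(8,0,12,4) vs β=10 → FL=S FR=S RL=W RR=S
t=27: phase=(9,1,13,5) vs β=10 → FL=S FR=S RL=W RR=S
t=28: phase=(10,2,14,6) vs β=10 → FL=W FR=S RL=W RR=S

t=4: FL=S FR=W RL=S RR=W
t=13: FL=W FR=S RL=W RR=S
t=25: FL=S FR=W RL=W RR=S
t=26: FL=S FR=S RL=W RR=S
t=27: FL=S FR=S RL=W RR=S
t=28: FL=W FR=S RL=W RR=S


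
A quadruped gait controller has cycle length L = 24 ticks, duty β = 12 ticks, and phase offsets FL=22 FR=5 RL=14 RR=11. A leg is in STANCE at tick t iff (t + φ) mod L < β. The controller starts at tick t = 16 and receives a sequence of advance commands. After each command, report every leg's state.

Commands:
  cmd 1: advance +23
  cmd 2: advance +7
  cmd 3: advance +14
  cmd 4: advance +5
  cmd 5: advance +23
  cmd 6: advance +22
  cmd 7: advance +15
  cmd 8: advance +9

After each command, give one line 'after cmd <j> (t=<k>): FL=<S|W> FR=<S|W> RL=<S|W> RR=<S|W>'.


after cmd 1 (t=39): FL=W FR=W RL=S RR=S
after cmd 2 (t=46): FL=W FR=S RL=W RR=S
after cmd 3 (t=60): FL=S FR=W RL=S RR=W
after cmd 4 (t=65): FL=W FR=W RL=S RR=S
after cmd 5 (t=88): FL=W FR=W RL=S RR=S
after cmd 6 (t=110): FL=W FR=W RL=S RR=S
after cmd 7 (t=125): FL=S FR=S RL=W RR=W
after cmd 8 (t=134): FL=W FR=W RL=S RR=S

start t=16: FL=W FR=W RL=S RR=S
cmd 1: advance +23 → t=39, phase=(13,20,5,2) → FL=W FR=W RL=S RR=S
cmd 2: advance +7 → t=46, phase=(20,3,12,9) → FL=W FR=S RL=W RR=S
cmd 3: advance +14 → t=60, phase=(10,17,2,23) → FL=S FR=W RL=S RR=W
cmd 4: advance +5 → t=65, phase=(15,22,7,4) → FL=W FR=W RL=S RR=S
cmd 5: advance +23 → t=88, phase=(14,21,6,3) → FL=W FR=W RL=S RR=S
cmd 6: advance +22 → t=110, phase=(12,19,4,1) → FL=W FR=W RL=S RR=S
cmd 7: advance +15 → t=125, phase=(3,10,19,16) → FL=S FR=S RL=W RR=W
cmd 8: advance +9 → t=134, phase=(12,19,4,1) → FL=W FR=W RL=S RR=S


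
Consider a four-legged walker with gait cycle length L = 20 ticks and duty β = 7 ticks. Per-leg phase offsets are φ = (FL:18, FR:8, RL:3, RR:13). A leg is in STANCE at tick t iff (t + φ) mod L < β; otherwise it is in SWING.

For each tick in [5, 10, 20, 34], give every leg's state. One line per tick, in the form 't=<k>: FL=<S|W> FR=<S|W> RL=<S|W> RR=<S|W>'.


t=5: FL=S FR=W RL=W RR=W
t=10: FL=W FR=W RL=W RR=S
t=20: FL=W FR=W RL=S RR=W
t=34: FL=W FR=S RL=W RR=W

t=5: phase=(3,13,8,18) vs β=7 → FL=S FR=W RL=W RR=W
t=10: phase=(8,18,13,3) vs β=7 → FL=W FR=W RL=W RR=S
t=20: phase=(18,8,3,13) vs β=7 → FL=W FR=W RL=S RR=W
t=34: phase=(12,2,17,7) vs β=7 → FL=W FR=S RL=W RR=W


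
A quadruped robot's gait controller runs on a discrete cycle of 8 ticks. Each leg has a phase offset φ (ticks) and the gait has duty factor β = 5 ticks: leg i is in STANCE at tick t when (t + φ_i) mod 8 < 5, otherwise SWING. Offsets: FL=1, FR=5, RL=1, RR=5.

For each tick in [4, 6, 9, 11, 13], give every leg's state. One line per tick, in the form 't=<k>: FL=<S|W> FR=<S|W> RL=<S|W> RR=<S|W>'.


t=4: FL=W FR=S RL=W RR=S
t=6: FL=W FR=S RL=W RR=S
t=9: FL=S FR=W RL=S RR=W
t=11: FL=S FR=S RL=S RR=S
t=13: FL=W FR=S RL=W RR=S

t=4: phase=(5,1,5,1) vs β=5 → FL=W FR=S RL=W RR=S
t=6: phase=(7,3,7,3) vs β=5 → FL=W FR=S RL=W RR=S
t=9: phase=(2,6,2,6) vs β=5 → FL=S FR=W RL=S RR=W
t=11: phase=(4,0,4,0) vs β=5 → FL=S FR=S RL=S RR=S
t=13: phase=(6,2,6,2) vs β=5 → FL=W FR=S RL=W RR=S


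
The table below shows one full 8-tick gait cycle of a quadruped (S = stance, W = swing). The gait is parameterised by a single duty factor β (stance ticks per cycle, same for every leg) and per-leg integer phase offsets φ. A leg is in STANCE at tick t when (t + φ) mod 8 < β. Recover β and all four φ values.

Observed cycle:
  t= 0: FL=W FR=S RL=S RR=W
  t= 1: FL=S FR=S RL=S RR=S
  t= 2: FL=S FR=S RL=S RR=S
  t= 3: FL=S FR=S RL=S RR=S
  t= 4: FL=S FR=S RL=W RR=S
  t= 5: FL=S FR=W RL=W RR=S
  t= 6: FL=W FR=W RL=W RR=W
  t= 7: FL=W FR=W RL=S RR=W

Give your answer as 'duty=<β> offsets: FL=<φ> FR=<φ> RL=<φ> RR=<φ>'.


duty β = stance ticks per leg = 5
FL: stance ticks = 5; W→S at t=1 → φ=7
FR: stance ticks = 5; W→S at t=0 → φ=0
RL: stance ticks = 5; W→S at t=7 → φ=1
RR: stance ticks = 5; W→S at t=1 → φ=7

duty=5 offsets: FL=7 FR=0 RL=1 RR=7


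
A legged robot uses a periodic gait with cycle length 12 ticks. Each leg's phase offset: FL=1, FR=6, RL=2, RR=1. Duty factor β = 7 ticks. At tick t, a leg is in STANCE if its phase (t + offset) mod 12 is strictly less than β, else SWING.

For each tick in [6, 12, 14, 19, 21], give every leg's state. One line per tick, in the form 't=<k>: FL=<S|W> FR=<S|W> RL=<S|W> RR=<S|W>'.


t=6: phase=(7,0,8,7) vs β=7 → FL=W FR=S RL=W RR=W
t=12: phase=(1,6,2,1) vs β=7 → FL=S FR=S RL=S RR=S
t=14: phase=(3,8,4,3) vs β=7 → FL=S FR=W RL=S RR=S
t=19: phase=(8,1,9,8) vs β=7 → FL=W FR=S RL=W RR=W
t=21: phase=(10,3,11,10) vs β=7 → FL=W FR=S RL=W RR=W

t=6: FL=W FR=S RL=W RR=W
t=12: FL=S FR=S RL=S RR=S
t=14: FL=S FR=W RL=S RR=S
t=19: FL=W FR=S RL=W RR=W
t=21: FL=W FR=S RL=W RR=W


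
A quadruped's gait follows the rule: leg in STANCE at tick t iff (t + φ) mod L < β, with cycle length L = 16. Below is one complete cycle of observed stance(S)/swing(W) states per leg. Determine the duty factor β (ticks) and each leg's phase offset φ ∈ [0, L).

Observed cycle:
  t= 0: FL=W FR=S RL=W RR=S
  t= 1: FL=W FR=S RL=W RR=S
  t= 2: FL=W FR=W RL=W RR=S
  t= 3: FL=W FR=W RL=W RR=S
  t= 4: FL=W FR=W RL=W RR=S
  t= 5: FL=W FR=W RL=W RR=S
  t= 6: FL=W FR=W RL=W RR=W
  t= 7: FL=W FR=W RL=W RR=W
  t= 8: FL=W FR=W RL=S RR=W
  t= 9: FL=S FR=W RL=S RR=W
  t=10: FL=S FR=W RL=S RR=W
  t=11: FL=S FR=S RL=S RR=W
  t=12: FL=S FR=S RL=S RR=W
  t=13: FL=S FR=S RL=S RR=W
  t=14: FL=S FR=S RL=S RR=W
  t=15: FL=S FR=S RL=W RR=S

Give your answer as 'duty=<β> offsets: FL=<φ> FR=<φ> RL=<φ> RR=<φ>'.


duty=7 offsets: FL=7 FR=5 RL=8 RR=1

duty β = stance ticks per leg = 7
FL: stance ticks = 7; W→S at t=9 → φ=7
FR: stance ticks = 7; W→S at t=11 → φ=5
RL: stance ticks = 7; W→S at t=8 → φ=8
RR: stance ticks = 7; W→S at t=15 → φ=1
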